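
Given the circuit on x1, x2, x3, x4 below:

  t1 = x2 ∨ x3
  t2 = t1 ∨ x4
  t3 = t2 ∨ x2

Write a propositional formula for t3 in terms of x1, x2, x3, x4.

((x2 ∨ x3) ∨ x4) ∨ x2

t1 = x2 ∨ x3
t2 = t1 ∨ x4 = (x2 ∨ x3) ∨ x4
t3 = t2 ∨ x2 = ((x2 ∨ x3) ∨ x4) ∨ x2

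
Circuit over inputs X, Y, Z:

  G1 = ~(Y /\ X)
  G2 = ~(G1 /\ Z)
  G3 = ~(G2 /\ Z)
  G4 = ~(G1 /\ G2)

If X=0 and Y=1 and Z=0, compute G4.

G1 = ~(1 /\ 0) = 1
G2 = ~(1 /\ 0) = 1
G4 = ~(1 /\ 1) = 0

0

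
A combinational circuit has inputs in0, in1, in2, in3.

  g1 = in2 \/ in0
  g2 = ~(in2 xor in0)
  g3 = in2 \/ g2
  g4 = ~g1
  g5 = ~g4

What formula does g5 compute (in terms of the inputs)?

g1 = in2 \/ in0
g4 = ~g1 = ~(in2 \/ in0)
g5 = ~g4 = ~~(in2 \/ in0)

~~(in2 \/ in0)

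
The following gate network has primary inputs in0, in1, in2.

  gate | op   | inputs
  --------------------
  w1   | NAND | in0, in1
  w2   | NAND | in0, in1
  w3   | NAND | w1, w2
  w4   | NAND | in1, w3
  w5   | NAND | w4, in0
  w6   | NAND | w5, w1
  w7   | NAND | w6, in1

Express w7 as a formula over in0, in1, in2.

(((in1 NAND ((in0 NAND in1) NAND (in0 NAND in1))) NAND in0) NAND (in0 NAND in1)) NAND in1

w1 = in0 NAND in1
w2 = in0 NAND in1
w3 = w1 NAND w2 = (in0 NAND in1) NAND (in0 NAND in1)
w4 = in1 NAND w3 = in1 NAND ((in0 NAND in1) NAND (in0 NAND in1))
w5 = w4 NAND in0 = (in1 NAND ((in0 NAND in1) NAND (in0 NAND in1))) NAND in0
w6 = w5 NAND w1 = ((in1 NAND ((in0 NAND in1) NAND (in0 NAND in1))) NAND in0) NAND (in0 NAND in1)
w7 = w6 NAND in1 = (((in1 NAND ((in0 NAND in1) NAND (in0 NAND in1))) NAND in0) NAND (in0 NAND in1)) NAND in1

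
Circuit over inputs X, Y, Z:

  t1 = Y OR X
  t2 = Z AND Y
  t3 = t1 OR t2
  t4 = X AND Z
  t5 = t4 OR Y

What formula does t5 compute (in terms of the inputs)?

(X AND Z) OR Y

t4 = X AND Z
t5 = t4 OR Y = (X AND Z) OR Y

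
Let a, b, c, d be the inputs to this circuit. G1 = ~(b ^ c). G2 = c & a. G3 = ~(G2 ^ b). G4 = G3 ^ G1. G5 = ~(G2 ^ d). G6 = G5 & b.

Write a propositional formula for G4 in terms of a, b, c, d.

(~((c & a) ^ b)) ^ (~(b ^ c))

G1 = ~(b ^ c)
G2 = c & a
G3 = ~(G2 ^ b) = ~((c & a) ^ b)
G4 = G3 ^ G1 = (~((c & a) ^ b)) ^ (~(b ^ c))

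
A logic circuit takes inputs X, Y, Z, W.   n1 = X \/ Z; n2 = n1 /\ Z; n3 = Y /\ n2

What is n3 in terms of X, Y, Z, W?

Y /\ ((X \/ Z) /\ Z)

n1 = X \/ Z
n2 = n1 /\ Z = (X \/ Z) /\ Z
n3 = Y /\ n2 = Y /\ ((X \/ Z) /\ Z)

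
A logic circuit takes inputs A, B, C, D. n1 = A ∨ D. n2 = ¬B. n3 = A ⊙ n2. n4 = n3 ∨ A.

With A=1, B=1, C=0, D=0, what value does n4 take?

1

n2 = ¬1 = 0
n3 = 1 ⊙ 0 = 0
n4 = 0 ∨ 1 = 1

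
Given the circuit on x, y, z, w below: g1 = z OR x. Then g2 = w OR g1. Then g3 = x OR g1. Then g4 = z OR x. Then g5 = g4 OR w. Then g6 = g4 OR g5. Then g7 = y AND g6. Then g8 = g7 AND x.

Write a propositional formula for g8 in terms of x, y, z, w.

g4 = z OR x
g5 = g4 OR w = (z OR x) OR w
g6 = g4 OR g5 = (z OR x) OR ((z OR x) OR w)
g7 = y AND g6 = y AND ((z OR x) OR ((z OR x) OR w))
g8 = g7 AND x = (y AND ((z OR x) OR ((z OR x) OR w))) AND x

(y AND ((z OR x) OR ((z OR x) OR w))) AND x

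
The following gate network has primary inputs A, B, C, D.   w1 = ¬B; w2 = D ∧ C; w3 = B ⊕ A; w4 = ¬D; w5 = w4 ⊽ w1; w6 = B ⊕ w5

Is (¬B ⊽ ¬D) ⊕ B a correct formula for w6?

w1 = ¬B
w4 = ¬D
w5 = w4 ⊽ w1 = ¬D ⊽ ¬B
w6 = B ⊕ w5 = B ⊕ (¬D ⊽ ¬B)
At A=0, B=0, C=0, D=0: circuit gives 0, formula gives 0.
At A=0, B=1, C=0, D=0: circuit gives 1, formula gives 1.
Agrees on all 16 inputs.

Yes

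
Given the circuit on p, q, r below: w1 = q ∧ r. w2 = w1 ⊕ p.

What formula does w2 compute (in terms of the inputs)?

(q ∧ r) ⊕ p

w1 = q ∧ r
w2 = w1 ⊕ p = (q ∧ r) ⊕ p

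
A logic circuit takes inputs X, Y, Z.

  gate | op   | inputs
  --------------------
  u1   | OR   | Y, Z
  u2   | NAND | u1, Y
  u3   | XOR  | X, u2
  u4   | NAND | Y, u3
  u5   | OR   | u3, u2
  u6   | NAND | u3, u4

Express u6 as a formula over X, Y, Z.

(X XOR ((Y OR Z) NAND Y)) NAND (Y NAND (X XOR ((Y OR Z) NAND Y)))

u1 = Y OR Z
u2 = u1 NAND Y = (Y OR Z) NAND Y
u3 = X XOR u2 = X XOR ((Y OR Z) NAND Y)
u4 = Y NAND u3 = Y NAND (X XOR ((Y OR Z) NAND Y))
u6 = u3 NAND u4 = (X XOR ((Y OR Z) NAND Y)) NAND (Y NAND (X XOR ((Y OR Z) NAND Y)))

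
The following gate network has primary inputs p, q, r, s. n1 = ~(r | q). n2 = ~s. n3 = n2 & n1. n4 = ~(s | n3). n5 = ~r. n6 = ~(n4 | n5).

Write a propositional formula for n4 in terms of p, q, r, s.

n1 = ~(r | q)
n2 = ~s
n3 = n2 & n1 = ~s & (~(r | q))
n4 = ~(s | n3) = ~(s | (~s & (~(r | q))))

~(s | (~s & (~(r | q))))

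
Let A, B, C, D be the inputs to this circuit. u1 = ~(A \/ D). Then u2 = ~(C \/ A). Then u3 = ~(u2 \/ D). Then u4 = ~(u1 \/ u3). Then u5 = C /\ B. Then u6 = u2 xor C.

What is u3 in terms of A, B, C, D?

u2 = ~(C \/ A)
u3 = ~(u2 \/ D) = ~((~(C \/ A)) \/ D)

~((~(C \/ A)) \/ D)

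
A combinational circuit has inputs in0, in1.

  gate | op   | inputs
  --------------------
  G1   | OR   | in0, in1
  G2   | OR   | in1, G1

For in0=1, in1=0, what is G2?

G1 = 1 OR 0 = 1
G2 = 0 OR 1 = 1

1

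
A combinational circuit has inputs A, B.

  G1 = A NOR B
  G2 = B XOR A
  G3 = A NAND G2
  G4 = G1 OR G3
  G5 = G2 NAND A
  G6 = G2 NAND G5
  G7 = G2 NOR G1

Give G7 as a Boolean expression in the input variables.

(B XOR A) NOR (A NOR B)

G1 = A NOR B
G2 = B XOR A
G7 = G2 NOR G1 = (B XOR A) NOR (A NOR B)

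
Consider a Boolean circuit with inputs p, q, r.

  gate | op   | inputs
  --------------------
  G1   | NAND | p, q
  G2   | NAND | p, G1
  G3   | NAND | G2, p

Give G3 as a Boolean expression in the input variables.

(p NAND (p NAND q)) NAND p

G1 = p NAND q
G2 = p NAND G1 = p NAND (p NAND q)
G3 = G2 NAND p = (p NAND (p NAND q)) NAND p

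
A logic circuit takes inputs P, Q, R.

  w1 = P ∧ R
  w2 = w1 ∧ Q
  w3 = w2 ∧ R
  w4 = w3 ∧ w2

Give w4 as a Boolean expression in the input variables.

w1 = P ∧ R
w2 = w1 ∧ Q = (P ∧ R) ∧ Q
w3 = w2 ∧ R = ((P ∧ R) ∧ Q) ∧ R
w4 = w3 ∧ w2 = (((P ∧ R) ∧ Q) ∧ R) ∧ ((P ∧ R) ∧ Q)

(((P ∧ R) ∧ Q) ∧ R) ∧ ((P ∧ R) ∧ Q)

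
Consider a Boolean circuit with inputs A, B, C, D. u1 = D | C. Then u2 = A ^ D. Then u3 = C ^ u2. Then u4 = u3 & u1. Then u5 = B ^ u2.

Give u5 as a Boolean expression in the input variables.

B ^ (A ^ D)

u2 = A ^ D
u5 = B ^ u2 = B ^ (A ^ D)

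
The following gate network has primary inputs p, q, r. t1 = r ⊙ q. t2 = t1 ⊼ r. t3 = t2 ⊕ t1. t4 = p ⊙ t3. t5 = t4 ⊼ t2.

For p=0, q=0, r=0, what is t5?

0

t1 = 0 ⊙ 0 = 1
t2 = 1 ⊼ 0 = 1
t3 = 1 ⊕ 1 = 0
t4 = 0 ⊙ 0 = 1
t5 = 1 ⊼ 1 = 0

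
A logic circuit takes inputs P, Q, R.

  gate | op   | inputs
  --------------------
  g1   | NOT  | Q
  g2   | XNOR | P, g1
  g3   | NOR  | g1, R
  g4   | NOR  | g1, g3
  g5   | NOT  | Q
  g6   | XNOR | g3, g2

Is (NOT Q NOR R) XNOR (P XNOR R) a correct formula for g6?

No

g1 = NOT Q
g2 = P XNOR g1 = P XNOR NOT Q
g3 = g1 NOR R = NOT Q NOR R
g6 = g3 XNOR g2 = (NOT Q NOR R) XNOR (P XNOR NOT Q)
At P=0, Q=0, R=0: circuit gives 1, formula gives 0.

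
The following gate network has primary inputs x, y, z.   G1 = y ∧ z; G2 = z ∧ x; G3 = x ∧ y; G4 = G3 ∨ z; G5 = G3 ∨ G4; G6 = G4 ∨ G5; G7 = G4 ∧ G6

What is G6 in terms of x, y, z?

G3 = x ∧ y
G4 = G3 ∨ z = (x ∧ y) ∨ z
G5 = G3 ∨ G4 = (x ∧ y) ∨ ((x ∧ y) ∨ z)
G6 = G4 ∨ G5 = ((x ∧ y) ∨ z) ∨ ((x ∧ y) ∨ ((x ∧ y) ∨ z))

((x ∧ y) ∨ z) ∨ ((x ∧ y) ∨ ((x ∧ y) ∨ z))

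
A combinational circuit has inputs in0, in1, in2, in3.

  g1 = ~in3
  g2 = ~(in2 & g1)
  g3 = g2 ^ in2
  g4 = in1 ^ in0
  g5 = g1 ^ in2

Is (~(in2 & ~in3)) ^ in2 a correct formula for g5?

No

g1 = ~in3
g5 = g1 ^ in2 = ~in3 ^ in2
At in0=0, in1=0, in2=0, in3=1: circuit gives 0, formula gives 1.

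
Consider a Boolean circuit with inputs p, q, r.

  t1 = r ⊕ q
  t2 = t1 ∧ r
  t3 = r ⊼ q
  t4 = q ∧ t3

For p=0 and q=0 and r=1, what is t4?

0

t3 = 1 ⊼ 0 = 1
t4 = 0 ∧ 1 = 0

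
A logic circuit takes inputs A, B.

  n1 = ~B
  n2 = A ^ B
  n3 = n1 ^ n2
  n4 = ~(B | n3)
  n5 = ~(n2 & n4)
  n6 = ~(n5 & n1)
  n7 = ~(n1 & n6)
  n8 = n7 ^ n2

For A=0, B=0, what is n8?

1

n1 = ~0 = 1
n2 = 0 ^ 0 = 0
n3 = 1 ^ 0 = 1
n4 = ~(0 | 1) = 0
n5 = ~(0 & 0) = 1
n6 = ~(1 & 1) = 0
n7 = ~(1 & 0) = 1
n8 = 1 ^ 0 = 1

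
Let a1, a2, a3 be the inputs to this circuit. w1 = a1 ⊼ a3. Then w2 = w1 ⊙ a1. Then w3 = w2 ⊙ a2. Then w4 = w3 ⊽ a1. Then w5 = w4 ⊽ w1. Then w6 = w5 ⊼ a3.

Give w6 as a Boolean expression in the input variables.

w1 = a1 ⊼ a3
w2 = w1 ⊙ a1 = (a1 ⊼ a3) ⊙ a1
w3 = w2 ⊙ a2 = ((a1 ⊼ a3) ⊙ a1) ⊙ a2
w4 = w3 ⊽ a1 = (((a1 ⊼ a3) ⊙ a1) ⊙ a2) ⊽ a1
w5 = w4 ⊽ w1 = ((((a1 ⊼ a3) ⊙ a1) ⊙ a2) ⊽ a1) ⊽ (a1 ⊼ a3)
w6 = w5 ⊼ a3 = (((((a1 ⊼ a3) ⊙ a1) ⊙ a2) ⊽ a1) ⊽ (a1 ⊼ a3)) ⊼ a3

(((((a1 ⊼ a3) ⊙ a1) ⊙ a2) ⊽ a1) ⊽ (a1 ⊼ a3)) ⊼ a3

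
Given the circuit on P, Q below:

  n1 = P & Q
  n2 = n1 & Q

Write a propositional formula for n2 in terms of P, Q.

n1 = P & Q
n2 = n1 & Q = (P & Q) & Q

(P & Q) & Q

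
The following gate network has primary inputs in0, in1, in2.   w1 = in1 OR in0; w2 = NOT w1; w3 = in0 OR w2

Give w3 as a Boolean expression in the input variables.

w1 = in1 OR in0
w2 = NOT w1 = NOT (in1 OR in0)
w3 = in0 OR w2 = in0 OR NOT (in1 OR in0)

in0 OR NOT (in1 OR in0)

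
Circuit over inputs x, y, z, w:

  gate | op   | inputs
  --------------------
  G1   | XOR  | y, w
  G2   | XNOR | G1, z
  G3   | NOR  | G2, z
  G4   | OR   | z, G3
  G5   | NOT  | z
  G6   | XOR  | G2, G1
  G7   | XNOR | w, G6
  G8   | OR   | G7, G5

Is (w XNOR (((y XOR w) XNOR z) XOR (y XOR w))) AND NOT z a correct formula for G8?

No

G1 = y XOR w
G2 = G1 XNOR z = (y XOR w) XNOR z
G5 = NOT z
G6 = G2 XOR G1 = ((y XOR w) XNOR z) XOR (y XOR w)
G7 = w XNOR G6 = w XNOR (((y XOR w) XNOR z) XOR (y XOR w))
G8 = G7 OR G5 = (w XNOR (((y XOR w) XNOR z) XOR (y XOR w))) OR NOT z
At x=0, y=0, z=0, w=0: circuit gives 1, formula gives 0.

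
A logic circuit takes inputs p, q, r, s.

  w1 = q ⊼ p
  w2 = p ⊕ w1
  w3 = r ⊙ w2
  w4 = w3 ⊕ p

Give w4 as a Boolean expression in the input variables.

(r ⊙ (p ⊕ (q ⊼ p))) ⊕ p

w1 = q ⊼ p
w2 = p ⊕ w1 = p ⊕ (q ⊼ p)
w3 = r ⊙ w2 = r ⊙ (p ⊕ (q ⊼ p))
w4 = w3 ⊕ p = (r ⊙ (p ⊕ (q ⊼ p))) ⊕ p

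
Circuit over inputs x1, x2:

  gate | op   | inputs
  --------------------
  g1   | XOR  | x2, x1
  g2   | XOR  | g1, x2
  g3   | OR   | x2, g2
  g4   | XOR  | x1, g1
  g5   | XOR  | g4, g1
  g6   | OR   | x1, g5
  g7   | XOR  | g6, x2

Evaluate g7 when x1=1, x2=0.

g1 = 0 XOR 1 = 1
g4 = 1 XOR 1 = 0
g5 = 0 XOR 1 = 1
g6 = 1 OR 1 = 1
g7 = 1 XOR 0 = 1

1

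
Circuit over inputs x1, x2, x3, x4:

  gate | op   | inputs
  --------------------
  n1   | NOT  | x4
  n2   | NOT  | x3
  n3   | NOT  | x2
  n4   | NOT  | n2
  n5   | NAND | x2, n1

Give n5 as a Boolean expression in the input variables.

n1 = NOT x4
n5 = x2 NAND n1 = x2 NAND NOT x4

x2 NAND NOT x4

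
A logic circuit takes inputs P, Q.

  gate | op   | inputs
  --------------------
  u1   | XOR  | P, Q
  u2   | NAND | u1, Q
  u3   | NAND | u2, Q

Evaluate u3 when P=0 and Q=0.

1

u1 = 0 XOR 0 = 0
u2 = 0 NAND 0 = 1
u3 = 1 NAND 0 = 1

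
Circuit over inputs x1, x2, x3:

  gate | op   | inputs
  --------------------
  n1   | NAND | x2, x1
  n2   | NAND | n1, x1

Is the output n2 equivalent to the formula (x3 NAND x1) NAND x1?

n1 = x2 NAND x1
n2 = n1 NAND x1 = (x2 NAND x1) NAND x1
At x1=1, x2=0, x3=1: circuit gives 0, formula gives 1.

No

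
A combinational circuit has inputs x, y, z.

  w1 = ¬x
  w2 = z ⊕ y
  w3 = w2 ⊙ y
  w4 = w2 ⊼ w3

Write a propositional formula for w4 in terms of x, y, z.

(z ⊕ y) ⊼ ((z ⊕ y) ⊙ y)

w2 = z ⊕ y
w3 = w2 ⊙ y = (z ⊕ y) ⊙ y
w4 = w2 ⊼ w3 = (z ⊕ y) ⊼ ((z ⊕ y) ⊙ y)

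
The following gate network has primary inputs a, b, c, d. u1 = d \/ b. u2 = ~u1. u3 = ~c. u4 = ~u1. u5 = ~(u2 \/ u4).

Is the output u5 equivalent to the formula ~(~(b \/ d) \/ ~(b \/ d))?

u1 = d \/ b
u2 = ~u1 = ~(d \/ b)
u4 = ~u1 = ~(d \/ b)
u5 = ~(u2 \/ u4) = ~(~(d \/ b) \/ ~(d \/ b))
At a=0, b=0, c=0, d=0: circuit gives 0, formula gives 0.
At a=0, b=0, c=0, d=1: circuit gives 1, formula gives 1.
Agrees on all 16 inputs.

Yes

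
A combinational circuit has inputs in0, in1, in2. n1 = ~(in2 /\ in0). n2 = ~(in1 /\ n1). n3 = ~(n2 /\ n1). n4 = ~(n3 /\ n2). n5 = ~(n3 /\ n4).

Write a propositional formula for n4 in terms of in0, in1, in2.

n1 = ~(in2 /\ in0)
n2 = ~(in1 /\ n1) = ~(in1 /\ (~(in2 /\ in0)))
n3 = ~(n2 /\ n1) = ~((~(in1 /\ (~(in2 /\ in0)))) /\ (~(in2 /\ in0)))
n4 = ~(n3 /\ n2) = ~((~((~(in1 /\ (~(in2 /\ in0)))) /\ (~(in2 /\ in0)))) /\ (~(in1 /\ (~(in2 /\ in0)))))

~((~((~(in1 /\ (~(in2 /\ in0)))) /\ (~(in2 /\ in0)))) /\ (~(in1 /\ (~(in2 /\ in0)))))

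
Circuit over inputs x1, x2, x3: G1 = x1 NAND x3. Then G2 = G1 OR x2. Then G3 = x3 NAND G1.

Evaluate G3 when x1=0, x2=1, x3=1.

0

G1 = 0 NAND 1 = 1
G3 = 1 NAND 1 = 0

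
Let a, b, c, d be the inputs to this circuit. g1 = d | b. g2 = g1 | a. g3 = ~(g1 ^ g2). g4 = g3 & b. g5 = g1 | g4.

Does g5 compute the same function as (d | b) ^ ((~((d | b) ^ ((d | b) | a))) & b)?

g1 = d | b
g2 = g1 | a = (d | b) | a
g3 = ~(g1 ^ g2) = ~((d | b) ^ ((d | b) | a))
g4 = g3 & b = (~((d | b) ^ ((d | b) | a))) & b
g5 = g1 | g4 = (d | b) | ((~((d | b) ^ ((d | b) | a))) & b)
At a=0, b=1, c=0, d=0: circuit gives 1, formula gives 0.

No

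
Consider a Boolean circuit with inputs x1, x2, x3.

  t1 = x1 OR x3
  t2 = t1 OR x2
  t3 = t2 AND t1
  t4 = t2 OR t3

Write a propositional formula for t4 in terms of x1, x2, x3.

((x1 OR x3) OR x2) OR (((x1 OR x3) OR x2) AND (x1 OR x3))

t1 = x1 OR x3
t2 = t1 OR x2 = (x1 OR x3) OR x2
t3 = t2 AND t1 = ((x1 OR x3) OR x2) AND (x1 OR x3)
t4 = t2 OR t3 = ((x1 OR x3) OR x2) OR (((x1 OR x3) OR x2) AND (x1 OR x3))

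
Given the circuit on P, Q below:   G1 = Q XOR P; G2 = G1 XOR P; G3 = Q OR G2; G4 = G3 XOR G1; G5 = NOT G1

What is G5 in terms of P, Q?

NOT (Q XOR P)

G1 = Q XOR P
G5 = NOT G1 = NOT (Q XOR P)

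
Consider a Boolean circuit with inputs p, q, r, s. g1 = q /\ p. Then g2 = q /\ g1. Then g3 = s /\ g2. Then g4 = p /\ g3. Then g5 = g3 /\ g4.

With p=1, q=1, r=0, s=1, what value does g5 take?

1

g1 = 1 /\ 1 = 1
g2 = 1 /\ 1 = 1
g3 = 1 /\ 1 = 1
g4 = 1 /\ 1 = 1
g5 = 1 /\ 1 = 1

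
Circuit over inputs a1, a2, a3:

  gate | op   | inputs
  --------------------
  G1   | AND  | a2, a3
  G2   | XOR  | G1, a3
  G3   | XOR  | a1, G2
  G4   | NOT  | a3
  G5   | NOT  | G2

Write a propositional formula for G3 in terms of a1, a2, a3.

a1 XOR ((a2 AND a3) XOR a3)

G1 = a2 AND a3
G2 = G1 XOR a3 = (a2 AND a3) XOR a3
G3 = a1 XOR G2 = a1 XOR ((a2 AND a3) XOR a3)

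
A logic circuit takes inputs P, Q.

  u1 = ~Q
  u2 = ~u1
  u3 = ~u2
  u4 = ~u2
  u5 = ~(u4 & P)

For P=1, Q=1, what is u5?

u1 = ~1 = 0
u2 = ~0 = 1
u4 = ~1 = 0
u5 = ~(0 & 1) = 1

1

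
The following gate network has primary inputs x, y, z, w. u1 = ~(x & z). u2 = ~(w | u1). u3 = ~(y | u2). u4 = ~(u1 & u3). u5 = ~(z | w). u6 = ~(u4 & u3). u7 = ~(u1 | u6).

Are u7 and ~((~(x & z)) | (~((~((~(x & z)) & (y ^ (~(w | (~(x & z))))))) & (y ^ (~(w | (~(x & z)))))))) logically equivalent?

No

u1 = ~(x & z)
u2 = ~(w | u1) = ~(w | (~(x & z)))
u3 = ~(y | u2) = ~(y | (~(w | (~(x & z)))))
u4 = ~(u1 & u3) = ~((~(x & z)) & (~(y | (~(w | (~(x & z)))))))
u6 = ~(u4 & u3) = ~((~((~(x & z)) & (~(y | (~(w | (~(x & z)))))))) & (~(y | (~(w | (~(x & z)))))))
u7 = ~(u1 | u6) = ~((~(x & z)) | (~((~((~(x & z)) & (~(y | (~(w | (~(x & z)))))))) & (~(y | (~(w | (~(x & z)))))))))
At x=1, y=0, z=1, w=0: circuit gives 0, formula gives 1.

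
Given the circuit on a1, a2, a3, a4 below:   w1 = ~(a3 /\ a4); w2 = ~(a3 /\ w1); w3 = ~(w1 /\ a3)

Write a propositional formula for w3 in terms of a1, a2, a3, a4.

~((~(a3 /\ a4)) /\ a3)

w1 = ~(a3 /\ a4)
w3 = ~(w1 /\ a3) = ~((~(a3 /\ a4)) /\ a3)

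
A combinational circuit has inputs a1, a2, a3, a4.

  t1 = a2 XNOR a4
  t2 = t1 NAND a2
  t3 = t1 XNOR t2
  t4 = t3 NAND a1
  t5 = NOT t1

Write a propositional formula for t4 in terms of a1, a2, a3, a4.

((a2 XNOR a4) XNOR ((a2 XNOR a4) NAND a2)) NAND a1

t1 = a2 XNOR a4
t2 = t1 NAND a2 = (a2 XNOR a4) NAND a2
t3 = t1 XNOR t2 = (a2 XNOR a4) XNOR ((a2 XNOR a4) NAND a2)
t4 = t3 NAND a1 = ((a2 XNOR a4) XNOR ((a2 XNOR a4) NAND a2)) NAND a1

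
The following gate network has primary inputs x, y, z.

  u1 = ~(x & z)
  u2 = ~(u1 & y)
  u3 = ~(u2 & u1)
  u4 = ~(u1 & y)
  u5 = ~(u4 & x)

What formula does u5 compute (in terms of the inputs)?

~((~((~(x & z)) & y)) & x)

u1 = ~(x & z)
u4 = ~(u1 & y) = ~((~(x & z)) & y)
u5 = ~(u4 & x) = ~((~((~(x & z)) & y)) & x)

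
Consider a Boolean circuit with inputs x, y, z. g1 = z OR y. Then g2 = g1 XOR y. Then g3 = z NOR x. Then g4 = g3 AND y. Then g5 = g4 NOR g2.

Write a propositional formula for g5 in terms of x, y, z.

g1 = z OR y
g2 = g1 XOR y = (z OR y) XOR y
g3 = z NOR x
g4 = g3 AND y = (z NOR x) AND y
g5 = g4 NOR g2 = ((z NOR x) AND y) NOR ((z OR y) XOR y)

((z NOR x) AND y) NOR ((z OR y) XOR y)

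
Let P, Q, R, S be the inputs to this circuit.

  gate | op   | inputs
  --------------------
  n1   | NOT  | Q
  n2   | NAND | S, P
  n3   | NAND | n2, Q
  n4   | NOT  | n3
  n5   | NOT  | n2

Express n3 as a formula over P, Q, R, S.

(S NAND P) NAND Q

n2 = S NAND P
n3 = n2 NAND Q = (S NAND P) NAND Q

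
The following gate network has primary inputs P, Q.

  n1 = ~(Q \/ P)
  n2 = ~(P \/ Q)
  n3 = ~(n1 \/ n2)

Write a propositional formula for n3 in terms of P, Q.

n1 = ~(Q \/ P)
n2 = ~(P \/ Q)
n3 = ~(n1 \/ n2) = ~((~(Q \/ P)) \/ (~(P \/ Q)))

~((~(Q \/ P)) \/ (~(P \/ Q)))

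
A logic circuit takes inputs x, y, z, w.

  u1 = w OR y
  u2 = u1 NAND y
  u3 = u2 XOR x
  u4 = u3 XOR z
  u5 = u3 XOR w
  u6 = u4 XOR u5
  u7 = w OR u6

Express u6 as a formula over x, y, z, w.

u1 = w OR y
u2 = u1 NAND y = (w OR y) NAND y
u3 = u2 XOR x = ((w OR y) NAND y) XOR x
u4 = u3 XOR z = (((w OR y) NAND y) XOR x) XOR z
u5 = u3 XOR w = (((w OR y) NAND y) XOR x) XOR w
u6 = u4 XOR u5 = ((((w OR y) NAND y) XOR x) XOR z) XOR ((((w OR y) NAND y) XOR x) XOR w)

((((w OR y) NAND y) XOR x) XOR z) XOR ((((w OR y) NAND y) XOR x) XOR w)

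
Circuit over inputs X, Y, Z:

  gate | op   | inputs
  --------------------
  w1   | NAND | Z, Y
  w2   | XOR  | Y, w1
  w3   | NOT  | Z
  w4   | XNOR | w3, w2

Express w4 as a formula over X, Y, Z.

w1 = Z NAND Y
w2 = Y XOR w1 = Y XOR (Z NAND Y)
w3 = NOT Z
w4 = w3 XNOR w2 = NOT Z XNOR (Y XOR (Z NAND Y))

NOT Z XNOR (Y XOR (Z NAND Y))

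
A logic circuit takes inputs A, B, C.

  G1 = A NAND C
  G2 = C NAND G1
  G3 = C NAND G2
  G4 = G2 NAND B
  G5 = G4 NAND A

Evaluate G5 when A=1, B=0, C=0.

G1 = 1 NAND 0 = 1
G2 = 0 NAND 1 = 1
G4 = 1 NAND 0 = 1
G5 = 1 NAND 1 = 0

0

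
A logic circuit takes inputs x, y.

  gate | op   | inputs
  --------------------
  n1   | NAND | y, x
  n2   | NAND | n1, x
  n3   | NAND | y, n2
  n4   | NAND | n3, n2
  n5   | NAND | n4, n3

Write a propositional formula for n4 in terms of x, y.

(y NAND ((y NAND x) NAND x)) NAND ((y NAND x) NAND x)

n1 = y NAND x
n2 = n1 NAND x = (y NAND x) NAND x
n3 = y NAND n2 = y NAND ((y NAND x) NAND x)
n4 = n3 NAND n2 = (y NAND ((y NAND x) NAND x)) NAND ((y NAND x) NAND x)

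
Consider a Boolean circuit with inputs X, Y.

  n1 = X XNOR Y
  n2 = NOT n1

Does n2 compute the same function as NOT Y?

No

n1 = X XNOR Y
n2 = NOT n1 = NOT (X XNOR Y)
At X=0, Y=0: circuit gives 0, formula gives 1.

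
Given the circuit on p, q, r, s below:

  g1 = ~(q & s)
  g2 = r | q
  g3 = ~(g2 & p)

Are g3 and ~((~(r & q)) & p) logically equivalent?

g2 = r | q
g3 = ~(g2 & p) = ~((r | q) & p)
At p=1, q=0, r=0, s=0: circuit gives 1, formula gives 0.

No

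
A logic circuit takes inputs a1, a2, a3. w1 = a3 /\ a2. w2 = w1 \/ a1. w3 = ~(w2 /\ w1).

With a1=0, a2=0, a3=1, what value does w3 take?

1

w1 = 1 /\ 0 = 0
w2 = 0 \/ 0 = 0
w3 = ~(0 /\ 0) = 1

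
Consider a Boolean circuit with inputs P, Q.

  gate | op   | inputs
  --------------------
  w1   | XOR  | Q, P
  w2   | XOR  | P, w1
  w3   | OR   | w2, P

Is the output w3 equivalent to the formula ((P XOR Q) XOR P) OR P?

w1 = Q XOR P
w2 = P XOR w1 = P XOR (Q XOR P)
w3 = w2 OR P = (P XOR (Q XOR P)) OR P
At P=0, Q=0: circuit gives 0, formula gives 0.
At P=0, Q=1: circuit gives 1, formula gives 1.
Agrees on all 4 inputs.

Yes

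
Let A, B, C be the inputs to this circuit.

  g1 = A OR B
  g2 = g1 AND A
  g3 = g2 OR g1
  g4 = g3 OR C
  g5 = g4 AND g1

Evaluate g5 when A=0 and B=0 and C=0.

0

g1 = 0 OR 0 = 0
g2 = 0 AND 0 = 0
g3 = 0 OR 0 = 0
g4 = 0 OR 0 = 0
g5 = 0 AND 0 = 0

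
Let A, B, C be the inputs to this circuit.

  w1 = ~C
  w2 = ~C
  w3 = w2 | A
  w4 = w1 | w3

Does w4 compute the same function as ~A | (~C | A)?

w1 = ~C
w2 = ~C
w3 = w2 | A = ~C | A
w4 = w1 | w3 = ~C | (~C | A)
At A=0, B=0, C=1: circuit gives 0, formula gives 1.

No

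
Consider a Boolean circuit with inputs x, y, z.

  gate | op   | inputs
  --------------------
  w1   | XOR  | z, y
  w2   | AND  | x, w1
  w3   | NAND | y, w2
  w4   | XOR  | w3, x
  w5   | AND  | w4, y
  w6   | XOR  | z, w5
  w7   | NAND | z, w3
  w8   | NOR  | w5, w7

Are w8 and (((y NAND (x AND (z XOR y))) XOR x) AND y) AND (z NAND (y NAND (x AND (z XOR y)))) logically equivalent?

w1 = z XOR y
w2 = x AND w1 = x AND (z XOR y)
w3 = y NAND w2 = y NAND (x AND (z XOR y))
w4 = w3 XOR x = (y NAND (x AND (z XOR y))) XOR x
w5 = w4 AND y = ((y NAND (x AND (z XOR y))) XOR x) AND y
w7 = z NAND w3 = z NAND (y NAND (x AND (z XOR y)))
w8 = w5 NOR w7 = (((y NAND (x AND (z XOR y))) XOR x) AND y) NOR (z NAND (y NAND (x AND (z XOR y))))
At x=0, y=0, z=1: circuit gives 1, formula gives 0.

No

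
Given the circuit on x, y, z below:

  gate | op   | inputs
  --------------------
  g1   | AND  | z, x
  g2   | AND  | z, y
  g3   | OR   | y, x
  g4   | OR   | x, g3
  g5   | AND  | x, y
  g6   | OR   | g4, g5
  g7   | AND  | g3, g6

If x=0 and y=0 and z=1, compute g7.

g3 = 0 OR 0 = 0
g4 = 0 OR 0 = 0
g5 = 0 AND 0 = 0
g6 = 0 OR 0 = 0
g7 = 0 AND 0 = 0

0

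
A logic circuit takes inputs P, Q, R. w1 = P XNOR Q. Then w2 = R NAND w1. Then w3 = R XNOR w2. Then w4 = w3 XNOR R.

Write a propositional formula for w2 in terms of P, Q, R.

R NAND (P XNOR Q)

w1 = P XNOR Q
w2 = R NAND w1 = R NAND (P XNOR Q)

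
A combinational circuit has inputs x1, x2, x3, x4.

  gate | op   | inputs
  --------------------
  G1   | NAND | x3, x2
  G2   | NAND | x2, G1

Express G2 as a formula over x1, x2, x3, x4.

G1 = x3 NAND x2
G2 = x2 NAND G1 = x2 NAND (x3 NAND x2)

x2 NAND (x3 NAND x2)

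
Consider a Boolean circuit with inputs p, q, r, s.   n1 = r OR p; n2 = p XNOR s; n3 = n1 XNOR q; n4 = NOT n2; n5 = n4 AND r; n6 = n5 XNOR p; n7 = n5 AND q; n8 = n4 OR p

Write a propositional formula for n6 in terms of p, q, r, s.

n2 = p XNOR s
n4 = NOT n2 = NOT (p XNOR s)
n5 = n4 AND r = NOT (p XNOR s) AND r
n6 = n5 XNOR p = (NOT (p XNOR s) AND r) XNOR p

(NOT (p XNOR s) AND r) XNOR p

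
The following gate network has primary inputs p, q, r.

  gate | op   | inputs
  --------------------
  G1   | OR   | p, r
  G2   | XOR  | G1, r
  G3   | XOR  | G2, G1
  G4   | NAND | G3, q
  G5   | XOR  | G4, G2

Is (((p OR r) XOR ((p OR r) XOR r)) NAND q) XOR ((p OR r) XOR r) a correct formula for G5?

G1 = p OR r
G2 = G1 XOR r = (p OR r) XOR r
G3 = G2 XOR G1 = ((p OR r) XOR r) XOR (p OR r)
G4 = G3 NAND q = (((p OR r) XOR r) XOR (p OR r)) NAND q
G5 = G4 XOR G2 = ((((p OR r) XOR r) XOR (p OR r)) NAND q) XOR ((p OR r) XOR r)
At p=0, q=1, r=1: circuit gives 0, formula gives 0.
At p=0, q=0, r=0: circuit gives 1, formula gives 1.
Agrees on all 8 inputs.

Yes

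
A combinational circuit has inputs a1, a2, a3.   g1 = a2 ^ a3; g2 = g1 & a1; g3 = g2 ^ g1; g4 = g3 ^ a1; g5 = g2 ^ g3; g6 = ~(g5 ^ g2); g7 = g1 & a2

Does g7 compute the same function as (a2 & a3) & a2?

g1 = a2 ^ a3
g7 = g1 & a2 = (a2 ^ a3) & a2
At a1=0, a2=1, a3=0: circuit gives 1, formula gives 0.

No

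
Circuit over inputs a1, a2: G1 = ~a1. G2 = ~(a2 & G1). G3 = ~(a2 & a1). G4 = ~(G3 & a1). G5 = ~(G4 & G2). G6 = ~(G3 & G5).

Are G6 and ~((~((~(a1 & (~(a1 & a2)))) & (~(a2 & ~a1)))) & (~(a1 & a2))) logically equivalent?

Yes

G1 = ~a1
G2 = ~(a2 & G1) = ~(a2 & ~a1)
G3 = ~(a2 & a1)
G4 = ~(G3 & a1) = ~((~(a2 & a1)) & a1)
G5 = ~(G4 & G2) = ~((~((~(a2 & a1)) & a1)) & (~(a2 & ~a1)))
G6 = ~(G3 & G5) = ~((~(a2 & a1)) & (~((~((~(a2 & a1)) & a1)) & (~(a2 & ~a1)))))
At a1=0, a2=1: circuit gives 0, formula gives 0.
At a1=0, a2=0: circuit gives 1, formula gives 1.
Agrees on all 4 inputs.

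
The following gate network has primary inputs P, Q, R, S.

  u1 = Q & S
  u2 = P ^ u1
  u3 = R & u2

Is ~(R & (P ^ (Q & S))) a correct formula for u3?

u1 = Q & S
u2 = P ^ u1 = P ^ (Q & S)
u3 = R & u2 = R & (P ^ (Q & S))
At P=0, Q=0, R=0, S=0: circuit gives 0, formula gives 1.

No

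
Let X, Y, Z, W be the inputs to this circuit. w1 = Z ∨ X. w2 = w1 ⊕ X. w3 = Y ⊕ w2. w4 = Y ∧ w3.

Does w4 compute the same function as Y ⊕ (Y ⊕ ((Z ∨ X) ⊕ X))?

w1 = Z ∨ X
w2 = w1 ⊕ X = (Z ∨ X) ⊕ X
w3 = Y ⊕ w2 = Y ⊕ ((Z ∨ X) ⊕ X)
w4 = Y ∧ w3 = Y ∧ (Y ⊕ ((Z ∨ X) ⊕ X))
At X=0, Y=0, Z=1, W=0: circuit gives 0, formula gives 1.

No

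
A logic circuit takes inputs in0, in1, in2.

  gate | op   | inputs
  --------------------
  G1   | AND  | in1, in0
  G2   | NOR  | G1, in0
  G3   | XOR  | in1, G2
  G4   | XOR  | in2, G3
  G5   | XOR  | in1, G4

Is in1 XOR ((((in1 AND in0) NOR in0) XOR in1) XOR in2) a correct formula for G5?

G1 = in1 AND in0
G2 = G1 NOR in0 = (in1 AND in0) NOR in0
G3 = in1 XOR G2 = in1 XOR ((in1 AND in0) NOR in0)
G4 = in2 XOR G3 = in2 XOR (in1 XOR ((in1 AND in0) NOR in0))
G5 = in1 XOR G4 = in1 XOR (in2 XOR (in1 XOR ((in1 AND in0) NOR in0)))
At in0=0, in1=0, in2=1: circuit gives 0, formula gives 0.
At in0=0, in1=0, in2=0: circuit gives 1, formula gives 1.
Agrees on all 8 inputs.

Yes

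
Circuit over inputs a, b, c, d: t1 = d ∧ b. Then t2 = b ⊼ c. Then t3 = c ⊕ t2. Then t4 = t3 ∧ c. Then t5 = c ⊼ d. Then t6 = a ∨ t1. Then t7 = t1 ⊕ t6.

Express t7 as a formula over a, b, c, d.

(d ∧ b) ⊕ (a ∨ (d ∧ b))

t1 = d ∧ b
t6 = a ∨ t1 = a ∨ (d ∧ b)
t7 = t1 ⊕ t6 = (d ∧ b) ⊕ (a ∨ (d ∧ b))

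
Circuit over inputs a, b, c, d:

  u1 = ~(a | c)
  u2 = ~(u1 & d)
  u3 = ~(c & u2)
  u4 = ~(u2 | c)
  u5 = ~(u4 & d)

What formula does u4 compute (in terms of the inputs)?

u1 = ~(a | c)
u2 = ~(u1 & d) = ~((~(a | c)) & d)
u4 = ~(u2 | c) = ~((~((~(a | c)) & d)) | c)

~((~((~(a | c)) & d)) | c)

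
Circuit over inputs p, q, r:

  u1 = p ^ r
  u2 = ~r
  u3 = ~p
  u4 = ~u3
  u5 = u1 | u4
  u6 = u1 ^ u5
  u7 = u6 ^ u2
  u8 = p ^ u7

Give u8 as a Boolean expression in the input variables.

u1 = p ^ r
u2 = ~r
u3 = ~p
u4 = ~u3 = ~~p
u5 = u1 | u4 = (p ^ r) | ~~p
u6 = u1 ^ u5 = (p ^ r) ^ ((p ^ r) | ~~p)
u7 = u6 ^ u2 = ((p ^ r) ^ ((p ^ r) | ~~p)) ^ ~r
u8 = p ^ u7 = p ^ (((p ^ r) ^ ((p ^ r) | ~~p)) ^ ~r)

p ^ (((p ^ r) ^ ((p ^ r) | ~~p)) ^ ~r)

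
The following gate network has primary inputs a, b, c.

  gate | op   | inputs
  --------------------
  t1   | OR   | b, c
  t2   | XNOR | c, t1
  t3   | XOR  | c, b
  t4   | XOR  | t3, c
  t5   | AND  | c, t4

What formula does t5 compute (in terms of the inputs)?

t3 = c XOR b
t4 = t3 XOR c = (c XOR b) XOR c
t5 = c AND t4 = c AND ((c XOR b) XOR c)

c AND ((c XOR b) XOR c)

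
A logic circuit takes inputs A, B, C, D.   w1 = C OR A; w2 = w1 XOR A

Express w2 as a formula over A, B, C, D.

(C OR A) XOR A

w1 = C OR A
w2 = w1 XOR A = (C OR A) XOR A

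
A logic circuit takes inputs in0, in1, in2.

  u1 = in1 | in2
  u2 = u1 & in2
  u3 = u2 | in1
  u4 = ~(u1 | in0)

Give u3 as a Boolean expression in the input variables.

((in1 | in2) & in2) | in1

u1 = in1 | in2
u2 = u1 & in2 = (in1 | in2) & in2
u3 = u2 | in1 = ((in1 | in2) & in2) | in1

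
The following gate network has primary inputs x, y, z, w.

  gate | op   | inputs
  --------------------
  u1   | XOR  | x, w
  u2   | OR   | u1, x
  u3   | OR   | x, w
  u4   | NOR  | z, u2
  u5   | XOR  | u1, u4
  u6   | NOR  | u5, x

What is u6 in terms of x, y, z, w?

((x XOR w) XOR (z NOR ((x XOR w) OR x))) NOR x

u1 = x XOR w
u2 = u1 OR x = (x XOR w) OR x
u4 = z NOR u2 = z NOR ((x XOR w) OR x)
u5 = u1 XOR u4 = (x XOR w) XOR (z NOR ((x XOR w) OR x))
u6 = u5 NOR x = ((x XOR w) XOR (z NOR ((x XOR w) OR x))) NOR x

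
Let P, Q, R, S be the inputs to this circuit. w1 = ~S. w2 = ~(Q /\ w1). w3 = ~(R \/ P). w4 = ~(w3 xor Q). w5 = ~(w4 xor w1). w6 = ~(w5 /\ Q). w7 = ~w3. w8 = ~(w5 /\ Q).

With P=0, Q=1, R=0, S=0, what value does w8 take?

w1 = ~0 = 1
w3 = ~(0 \/ 0) = 1
w4 = ~(1 xor 1) = 1
w5 = ~(1 xor 1) = 1
w8 = ~(1 /\ 1) = 0

0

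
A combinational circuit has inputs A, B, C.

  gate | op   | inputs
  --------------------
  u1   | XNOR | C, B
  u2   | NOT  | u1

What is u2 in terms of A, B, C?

u1 = C XNOR B
u2 = NOT u1 = NOT (C XNOR B)

NOT (C XNOR B)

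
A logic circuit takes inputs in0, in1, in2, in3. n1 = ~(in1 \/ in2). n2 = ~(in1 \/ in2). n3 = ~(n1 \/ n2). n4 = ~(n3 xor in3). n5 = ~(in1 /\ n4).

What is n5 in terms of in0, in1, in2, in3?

~(in1 /\ (~((~((~(in1 \/ in2)) \/ (~(in1 \/ in2)))) xor in3)))

n1 = ~(in1 \/ in2)
n2 = ~(in1 \/ in2)
n3 = ~(n1 \/ n2) = ~((~(in1 \/ in2)) \/ (~(in1 \/ in2)))
n4 = ~(n3 xor in3) = ~((~((~(in1 \/ in2)) \/ (~(in1 \/ in2)))) xor in3)
n5 = ~(in1 /\ n4) = ~(in1 /\ (~((~((~(in1 \/ in2)) \/ (~(in1 \/ in2)))) xor in3)))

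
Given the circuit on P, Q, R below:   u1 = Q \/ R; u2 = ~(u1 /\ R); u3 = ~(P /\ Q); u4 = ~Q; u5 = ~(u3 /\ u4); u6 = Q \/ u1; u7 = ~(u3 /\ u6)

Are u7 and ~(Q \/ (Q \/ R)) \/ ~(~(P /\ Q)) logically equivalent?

u1 = Q \/ R
u3 = ~(P /\ Q)
u6 = Q \/ u1 = Q \/ (Q \/ R)
u7 = ~(u3 /\ u6) = ~((~(P /\ Q)) /\ (Q \/ (Q \/ R)))
At P=0, Q=0, R=1: circuit gives 0, formula gives 0.
At P=0, Q=0, R=0: circuit gives 1, formula gives 1.
Agrees on all 8 inputs.

Yes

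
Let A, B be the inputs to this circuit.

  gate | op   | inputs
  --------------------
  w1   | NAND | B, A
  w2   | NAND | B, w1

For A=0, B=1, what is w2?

0

w1 = 1 NAND 0 = 1
w2 = 1 NAND 1 = 0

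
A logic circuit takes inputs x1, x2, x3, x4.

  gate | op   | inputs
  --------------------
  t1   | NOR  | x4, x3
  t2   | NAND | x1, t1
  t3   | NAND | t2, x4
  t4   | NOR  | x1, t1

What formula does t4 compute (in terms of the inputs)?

t1 = x4 NOR x3
t4 = x1 NOR t1 = x1 NOR (x4 NOR x3)

x1 NOR (x4 NOR x3)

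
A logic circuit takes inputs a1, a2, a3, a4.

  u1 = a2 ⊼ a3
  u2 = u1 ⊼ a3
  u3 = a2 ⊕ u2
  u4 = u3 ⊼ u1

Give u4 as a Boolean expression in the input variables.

(a2 ⊕ ((a2 ⊼ a3) ⊼ a3)) ⊼ (a2 ⊼ a3)

u1 = a2 ⊼ a3
u2 = u1 ⊼ a3 = (a2 ⊼ a3) ⊼ a3
u3 = a2 ⊕ u2 = a2 ⊕ ((a2 ⊼ a3) ⊼ a3)
u4 = u3 ⊼ u1 = (a2 ⊕ ((a2 ⊼ a3) ⊼ a3)) ⊼ (a2 ⊼ a3)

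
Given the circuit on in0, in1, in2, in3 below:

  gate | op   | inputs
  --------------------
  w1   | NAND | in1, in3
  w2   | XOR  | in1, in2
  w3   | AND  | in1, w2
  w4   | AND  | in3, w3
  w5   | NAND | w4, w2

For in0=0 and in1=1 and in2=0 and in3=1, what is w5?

w2 = 1 XOR 0 = 1
w3 = 1 AND 1 = 1
w4 = 1 AND 1 = 1
w5 = 1 NAND 1 = 0

0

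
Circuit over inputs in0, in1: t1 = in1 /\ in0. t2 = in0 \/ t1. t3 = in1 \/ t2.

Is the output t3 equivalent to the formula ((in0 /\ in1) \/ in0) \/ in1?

t1 = in1 /\ in0
t2 = in0 \/ t1 = in0 \/ (in1 /\ in0)
t3 = in1 \/ t2 = in1 \/ (in0 \/ (in1 /\ in0))
At in0=0, in1=0: circuit gives 0, formula gives 0.
At in0=0, in1=1: circuit gives 1, formula gives 1.
Agrees on all 4 inputs.

Yes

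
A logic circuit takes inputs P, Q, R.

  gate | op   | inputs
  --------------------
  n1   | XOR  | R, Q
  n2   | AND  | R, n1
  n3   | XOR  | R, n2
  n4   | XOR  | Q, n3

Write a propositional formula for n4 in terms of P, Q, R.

Q XOR (R XOR (R AND (R XOR Q)))

n1 = R XOR Q
n2 = R AND n1 = R AND (R XOR Q)
n3 = R XOR n2 = R XOR (R AND (R XOR Q))
n4 = Q XOR n3 = Q XOR (R XOR (R AND (R XOR Q)))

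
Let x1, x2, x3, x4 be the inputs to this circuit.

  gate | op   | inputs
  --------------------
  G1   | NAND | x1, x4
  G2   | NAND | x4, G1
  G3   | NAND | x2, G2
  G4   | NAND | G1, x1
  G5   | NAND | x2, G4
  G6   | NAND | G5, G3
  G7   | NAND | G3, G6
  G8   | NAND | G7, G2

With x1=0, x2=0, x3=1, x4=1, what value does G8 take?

1

G1 = 0 NAND 1 = 1
G2 = 1 NAND 1 = 0
G3 = 0 NAND 0 = 1
G4 = 1 NAND 0 = 1
G5 = 0 NAND 1 = 1
G6 = 1 NAND 1 = 0
G7 = 1 NAND 0 = 1
G8 = 1 NAND 0 = 1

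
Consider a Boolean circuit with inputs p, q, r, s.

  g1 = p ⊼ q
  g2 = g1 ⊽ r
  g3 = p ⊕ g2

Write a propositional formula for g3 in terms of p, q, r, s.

p ⊕ ((p ⊼ q) ⊽ r)

g1 = p ⊼ q
g2 = g1 ⊽ r = (p ⊼ q) ⊽ r
g3 = p ⊕ g2 = p ⊕ ((p ⊼ q) ⊽ r)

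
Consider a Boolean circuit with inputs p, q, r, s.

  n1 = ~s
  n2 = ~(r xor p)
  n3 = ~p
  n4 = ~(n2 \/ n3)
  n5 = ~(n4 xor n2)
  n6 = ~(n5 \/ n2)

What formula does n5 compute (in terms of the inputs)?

n2 = ~(r xor p)
n3 = ~p
n4 = ~(n2 \/ n3) = ~((~(r xor p)) \/ ~p)
n5 = ~(n4 xor n2) = ~((~((~(r xor p)) \/ ~p)) xor (~(r xor p)))

~((~((~(r xor p)) \/ ~p)) xor (~(r xor p)))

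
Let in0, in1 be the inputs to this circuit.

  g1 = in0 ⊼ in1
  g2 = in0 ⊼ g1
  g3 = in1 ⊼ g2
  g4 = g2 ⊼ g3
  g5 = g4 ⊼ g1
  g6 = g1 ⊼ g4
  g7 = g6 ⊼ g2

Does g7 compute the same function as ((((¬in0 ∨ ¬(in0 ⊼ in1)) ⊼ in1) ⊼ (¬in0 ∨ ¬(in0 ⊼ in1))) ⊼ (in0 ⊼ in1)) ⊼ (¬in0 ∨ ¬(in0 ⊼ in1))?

g1 = in0 ⊼ in1
g2 = in0 ⊼ g1 = in0 ⊼ (in0 ⊼ in1)
g3 = in1 ⊼ g2 = in1 ⊼ (in0 ⊼ (in0 ⊼ in1))
g4 = g2 ⊼ g3 = (in0 ⊼ (in0 ⊼ in1)) ⊼ (in1 ⊼ (in0 ⊼ (in0 ⊼ in1)))
g6 = g1 ⊼ g4 = (in0 ⊼ in1) ⊼ ((in0 ⊼ (in0 ⊼ in1)) ⊼ (in1 ⊼ (in0 ⊼ (in0 ⊼ in1))))
g7 = g6 ⊼ g2 = ((in0 ⊼ in1) ⊼ ((in0 ⊼ (in0 ⊼ in1)) ⊼ (in1 ⊼ (in0 ⊼ (in0 ⊼ in1))))) ⊼ (in0 ⊼ (in0 ⊼ in1))
At in0=0, in1=0: circuit gives 0, formula gives 0.
At in0=0, in1=1: circuit gives 1, formula gives 1.
Agrees on all 4 inputs.

Yes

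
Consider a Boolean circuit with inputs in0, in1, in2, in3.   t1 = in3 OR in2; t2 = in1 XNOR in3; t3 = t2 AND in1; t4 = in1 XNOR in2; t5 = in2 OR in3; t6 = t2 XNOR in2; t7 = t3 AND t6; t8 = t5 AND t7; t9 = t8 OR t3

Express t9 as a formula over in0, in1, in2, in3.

((in2 OR in3) AND (((in1 XNOR in3) AND in1) AND ((in1 XNOR in3) XNOR in2))) OR ((in1 XNOR in3) AND in1)

t2 = in1 XNOR in3
t3 = t2 AND in1 = (in1 XNOR in3) AND in1
t5 = in2 OR in3
t6 = t2 XNOR in2 = (in1 XNOR in3) XNOR in2
t7 = t3 AND t6 = ((in1 XNOR in3) AND in1) AND ((in1 XNOR in3) XNOR in2)
t8 = t5 AND t7 = (in2 OR in3) AND (((in1 XNOR in3) AND in1) AND ((in1 XNOR in3) XNOR in2))
t9 = t8 OR t3 = ((in2 OR in3) AND (((in1 XNOR in3) AND in1) AND ((in1 XNOR in3) XNOR in2))) OR ((in1 XNOR in3) AND in1)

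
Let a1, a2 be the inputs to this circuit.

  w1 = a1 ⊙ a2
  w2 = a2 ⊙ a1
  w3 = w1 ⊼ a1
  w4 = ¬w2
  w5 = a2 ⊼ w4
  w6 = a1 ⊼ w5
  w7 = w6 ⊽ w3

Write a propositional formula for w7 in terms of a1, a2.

w1 = a1 ⊙ a2
w2 = a2 ⊙ a1
w3 = w1 ⊼ a1 = (a1 ⊙ a2) ⊼ a1
w4 = ¬w2 = ¬(a2 ⊙ a1)
w5 = a2 ⊼ w4 = a2 ⊼ ¬(a2 ⊙ a1)
w6 = a1 ⊼ w5 = a1 ⊼ (a2 ⊼ ¬(a2 ⊙ a1))
w7 = w6 ⊽ w3 = (a1 ⊼ (a2 ⊼ ¬(a2 ⊙ a1))) ⊽ ((a1 ⊙ a2) ⊼ a1)

(a1 ⊼ (a2 ⊼ ¬(a2 ⊙ a1))) ⊽ ((a1 ⊙ a2) ⊼ a1)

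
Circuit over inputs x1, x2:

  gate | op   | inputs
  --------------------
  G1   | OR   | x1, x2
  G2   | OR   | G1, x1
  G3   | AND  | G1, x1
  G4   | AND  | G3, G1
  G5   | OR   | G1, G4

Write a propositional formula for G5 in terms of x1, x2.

(x1 OR x2) OR (((x1 OR x2) AND x1) AND (x1 OR x2))

G1 = x1 OR x2
G3 = G1 AND x1 = (x1 OR x2) AND x1
G4 = G3 AND G1 = ((x1 OR x2) AND x1) AND (x1 OR x2)
G5 = G1 OR G4 = (x1 OR x2) OR (((x1 OR x2) AND x1) AND (x1 OR x2))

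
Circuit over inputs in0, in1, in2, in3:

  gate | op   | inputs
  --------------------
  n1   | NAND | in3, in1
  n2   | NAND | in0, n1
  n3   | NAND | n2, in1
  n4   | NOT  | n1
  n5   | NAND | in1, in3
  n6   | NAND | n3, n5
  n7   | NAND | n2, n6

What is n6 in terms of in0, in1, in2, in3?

((in0 NAND (in3 NAND in1)) NAND in1) NAND (in1 NAND in3)

n1 = in3 NAND in1
n2 = in0 NAND n1 = in0 NAND (in3 NAND in1)
n3 = n2 NAND in1 = (in0 NAND (in3 NAND in1)) NAND in1
n5 = in1 NAND in3
n6 = n3 NAND n5 = ((in0 NAND (in3 NAND in1)) NAND in1) NAND (in1 NAND in3)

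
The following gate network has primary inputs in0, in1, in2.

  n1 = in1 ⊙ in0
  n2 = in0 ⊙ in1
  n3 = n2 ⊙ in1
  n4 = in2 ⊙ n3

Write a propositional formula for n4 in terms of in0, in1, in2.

n2 = in0 ⊙ in1
n3 = n2 ⊙ in1 = (in0 ⊙ in1) ⊙ in1
n4 = in2 ⊙ n3 = in2 ⊙ ((in0 ⊙ in1) ⊙ in1)

in2 ⊙ ((in0 ⊙ in1) ⊙ in1)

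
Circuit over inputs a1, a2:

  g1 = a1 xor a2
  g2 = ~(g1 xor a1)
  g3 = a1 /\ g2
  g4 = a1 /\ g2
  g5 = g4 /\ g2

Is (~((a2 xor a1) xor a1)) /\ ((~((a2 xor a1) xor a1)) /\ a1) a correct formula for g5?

g1 = a1 xor a2
g2 = ~(g1 xor a1) = ~((a1 xor a2) xor a1)
g4 = a1 /\ g2 = a1 /\ (~((a1 xor a2) xor a1))
g5 = g4 /\ g2 = (a1 /\ (~((a1 xor a2) xor a1))) /\ (~((a1 xor a2) xor a1))
At a1=0, a2=0: circuit gives 0, formula gives 0.
At a1=1, a2=0: circuit gives 1, formula gives 1.
Agrees on all 4 inputs.

Yes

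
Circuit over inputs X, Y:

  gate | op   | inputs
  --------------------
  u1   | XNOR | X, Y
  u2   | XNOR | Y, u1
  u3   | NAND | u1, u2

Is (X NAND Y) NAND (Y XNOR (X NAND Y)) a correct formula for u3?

No

u1 = X XNOR Y
u2 = Y XNOR u1 = Y XNOR (X XNOR Y)
u3 = u1 NAND u2 = (X XNOR Y) NAND (Y XNOR (X XNOR Y))
At X=0, Y=1: circuit gives 1, formula gives 0.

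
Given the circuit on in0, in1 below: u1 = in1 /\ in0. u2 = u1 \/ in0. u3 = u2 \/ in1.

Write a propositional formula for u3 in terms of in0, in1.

u1 = in1 /\ in0
u2 = u1 \/ in0 = (in1 /\ in0) \/ in0
u3 = u2 \/ in1 = ((in1 /\ in0) \/ in0) \/ in1

((in1 /\ in0) \/ in0) \/ in1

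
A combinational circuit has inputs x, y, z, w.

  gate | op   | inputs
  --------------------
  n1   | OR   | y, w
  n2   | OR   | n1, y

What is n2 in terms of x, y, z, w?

(y OR w) OR y

n1 = y OR w
n2 = n1 OR y = (y OR w) OR y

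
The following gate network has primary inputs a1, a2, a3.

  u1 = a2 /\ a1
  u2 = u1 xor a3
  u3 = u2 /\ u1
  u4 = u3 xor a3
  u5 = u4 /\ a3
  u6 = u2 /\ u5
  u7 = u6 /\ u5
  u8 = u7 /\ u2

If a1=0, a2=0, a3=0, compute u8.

u1 = 0 /\ 0 = 0
u2 = 0 xor 0 = 0
u3 = 0 /\ 0 = 0
u4 = 0 xor 0 = 0
u5 = 0 /\ 0 = 0
u6 = 0 /\ 0 = 0
u7 = 0 /\ 0 = 0
u8 = 0 /\ 0 = 0

0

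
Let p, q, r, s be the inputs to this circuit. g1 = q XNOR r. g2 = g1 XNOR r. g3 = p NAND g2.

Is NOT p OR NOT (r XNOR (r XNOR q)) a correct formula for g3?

g1 = q XNOR r
g2 = g1 XNOR r = (q XNOR r) XNOR r
g3 = p NAND g2 = p NAND ((q XNOR r) XNOR r)
At p=1, q=1, r=0, s=0: circuit gives 0, formula gives 0.
At p=0, q=0, r=0, s=0: circuit gives 1, formula gives 1.
Agrees on all 16 inputs.

Yes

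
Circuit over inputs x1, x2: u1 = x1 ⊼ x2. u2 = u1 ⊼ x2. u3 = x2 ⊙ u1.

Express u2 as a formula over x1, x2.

u1 = x1 ⊼ x2
u2 = u1 ⊼ x2 = (x1 ⊼ x2) ⊼ x2

(x1 ⊼ x2) ⊼ x2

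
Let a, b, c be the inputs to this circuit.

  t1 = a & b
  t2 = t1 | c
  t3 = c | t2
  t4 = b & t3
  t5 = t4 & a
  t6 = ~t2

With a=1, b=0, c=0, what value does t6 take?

1

t1 = 1 & 0 = 0
t2 = 0 | 0 = 0
t6 = ~0 = 1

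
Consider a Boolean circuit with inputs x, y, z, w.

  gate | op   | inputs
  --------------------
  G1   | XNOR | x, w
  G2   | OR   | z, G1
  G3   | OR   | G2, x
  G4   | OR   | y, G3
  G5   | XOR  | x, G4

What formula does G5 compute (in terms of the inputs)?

G1 = x XNOR w
G2 = z OR G1 = z OR (x XNOR w)
G3 = G2 OR x = (z OR (x XNOR w)) OR x
G4 = y OR G3 = y OR ((z OR (x XNOR w)) OR x)
G5 = x XOR G4 = x XOR (y OR ((z OR (x XNOR w)) OR x))

x XOR (y OR ((z OR (x XNOR w)) OR x))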